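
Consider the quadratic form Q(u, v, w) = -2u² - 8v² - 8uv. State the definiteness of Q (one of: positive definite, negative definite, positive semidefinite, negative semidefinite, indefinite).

negative semidefinite

Write A = [[-2, -4, 0], [-4, -8, 0], [0, 0, 0]].
Row-reducing A symmetrically gives the diagonal entries -2, 0, 0.
So there are 1 negative, 2 zero pivots.
Hence Q is negative semidefinite.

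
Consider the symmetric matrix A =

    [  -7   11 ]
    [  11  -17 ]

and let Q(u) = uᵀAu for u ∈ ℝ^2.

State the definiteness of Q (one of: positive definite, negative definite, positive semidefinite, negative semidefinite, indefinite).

Symmetric row and column elimination reduces A to a congruent diagonal form with pivots -7, 2/7.
Counting signs: 1 positive, 1 negative.
Hence Q is indefinite.

indefinite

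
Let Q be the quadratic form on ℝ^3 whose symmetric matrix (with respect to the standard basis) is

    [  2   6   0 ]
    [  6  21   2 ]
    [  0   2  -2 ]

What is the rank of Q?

3

Congruent diagonalization of A (simultaneous row and column reduction) yields pivots 2, 3, -10/3.
Counting signs: 2 positive, 1 negative.
The rank is the number of nonzero pivots: 3.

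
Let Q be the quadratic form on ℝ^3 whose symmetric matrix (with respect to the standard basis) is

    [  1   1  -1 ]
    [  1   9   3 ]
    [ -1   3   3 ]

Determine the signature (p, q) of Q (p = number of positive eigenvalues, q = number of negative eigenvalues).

Row-reducing A symmetrically gives the diagonal entries 1, 8, 0.
So there are 2 positive, 1 zero pivots.

(2, 0)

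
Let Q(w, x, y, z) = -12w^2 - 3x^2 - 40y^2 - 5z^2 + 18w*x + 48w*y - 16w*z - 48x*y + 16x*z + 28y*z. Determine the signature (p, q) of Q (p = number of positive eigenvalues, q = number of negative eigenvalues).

(2, 2)

The symmetric matrix is A = [[-12, 9, 24, -8], [9, -3, -24, 8], [24, -24, -40, 14], [-8, 8, 14, -5]].
Symmetric row and column elimination reduces A to a congruent diagonal form with pivots -12, 15/4, -8/5, 1/6.
Counting signs: 2 positive, 2 negative.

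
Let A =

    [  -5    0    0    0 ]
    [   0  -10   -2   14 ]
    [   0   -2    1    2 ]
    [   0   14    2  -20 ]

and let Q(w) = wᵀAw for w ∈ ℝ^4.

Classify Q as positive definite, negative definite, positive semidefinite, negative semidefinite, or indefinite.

indefinite

Applying the same elementary operations to the rows and columns of A produces a congruent diagonal matrix with entries -5, -10, 7/5, -6/7.
That gives 1 positive, 3 negative pivots.
Hence Q is indefinite.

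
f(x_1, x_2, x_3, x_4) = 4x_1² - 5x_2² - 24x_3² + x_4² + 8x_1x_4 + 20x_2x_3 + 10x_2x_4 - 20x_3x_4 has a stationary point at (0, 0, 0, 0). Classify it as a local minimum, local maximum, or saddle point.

The Hessian at the origin is H = [[8, 0, 0, 8], [0, -10, 20, 10], [0, 20, -48, -20], [8, 10, -20, 2]].
Symmetric row and column elimination reduces H to a congruent diagonal form with pivots 8, -10, -8, 4.
So there are 2 positive, 2 negative pivots.
H is indefinite, so the origin is a saddle point.

saddle point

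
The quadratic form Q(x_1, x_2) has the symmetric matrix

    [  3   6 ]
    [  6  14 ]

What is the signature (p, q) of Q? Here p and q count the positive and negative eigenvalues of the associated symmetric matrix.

(2, 0)

Applying the same elementary operations to the rows and columns of A produces a congruent diagonal matrix with entries 3, 2.
Counting signs: 2 positive.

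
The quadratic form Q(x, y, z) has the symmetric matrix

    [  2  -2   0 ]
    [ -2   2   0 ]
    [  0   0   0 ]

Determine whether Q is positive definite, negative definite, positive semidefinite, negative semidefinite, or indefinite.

positive semidefinite

Row-reducing A symmetrically gives the diagonal entries 2, 0, 0.
Counting signs: 1 positive, 2 zero.
Hence Q is positive semidefinite.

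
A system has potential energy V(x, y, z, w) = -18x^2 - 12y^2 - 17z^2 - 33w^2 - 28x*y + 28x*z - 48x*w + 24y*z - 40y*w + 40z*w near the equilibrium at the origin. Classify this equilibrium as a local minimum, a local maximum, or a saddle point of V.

saddle point

The Hessian at the origin is H = [[-36, -28, 28, -48], [-28, -24, 24, -40], [28, 24, -34, 40], [-48, -40, 40, -66]].
Row-reducing H symmetrically gives the diagonal entries -36, -20/9, -10, 6/5.
So there are 1 positive, 3 negative pivots.
H is indefinite, so the origin is a saddle point.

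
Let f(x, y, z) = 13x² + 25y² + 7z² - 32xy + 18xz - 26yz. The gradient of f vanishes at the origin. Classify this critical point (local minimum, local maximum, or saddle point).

The Hessian at the origin is H = [[26, -32, 18], [-32, 50, -26], [18, -26, 14]].
Applying the same elementary operations to the rows and columns of H produces a congruent diagonal matrix with entries 26, 138/13, 10/69.
So there are 3 positive pivots.
H is positive definite, so the origin is a strict local minimum.

local minimum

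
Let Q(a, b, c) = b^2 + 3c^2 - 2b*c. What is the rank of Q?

Write A = [[0, 0, 0], [0, 1, -1], [0, -1, 3]].
Applying the same elementary operations to the rows and columns of A produces a congruent diagonal matrix with entries 0, 1, 2.
That gives 2 positive, 1 zero pivots.
The rank is the number of nonzero pivots: 2.

2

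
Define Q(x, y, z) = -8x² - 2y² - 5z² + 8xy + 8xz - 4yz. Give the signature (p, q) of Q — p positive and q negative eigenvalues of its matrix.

The associated matrix is A = [[-8, 4, 4], [4, -2, -2], [4, -2, -5]].
Symmetric row and column elimination reduces A to a congruent diagonal form with pivots -8, 0, -3.
Counting signs: 2 negative, 1 zero.

(0, 2)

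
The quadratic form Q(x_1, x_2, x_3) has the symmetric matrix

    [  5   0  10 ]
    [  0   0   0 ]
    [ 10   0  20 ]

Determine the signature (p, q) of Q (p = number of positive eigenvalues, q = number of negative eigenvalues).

(1, 0)

Congruent diagonalization of A (simultaneous row and column reduction) yields pivots 5, 0, 0.
So there are 1 positive, 2 zero pivots.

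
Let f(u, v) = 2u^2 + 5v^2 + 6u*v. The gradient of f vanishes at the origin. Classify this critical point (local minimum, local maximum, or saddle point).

The Hessian at the origin is H = [[4, 6], [6, 10]].
det H = 4·10 − (6)² = 4 > 0 and H[1,1] = 4 > 0, so H is positive definite.
Therefore the origin is a local minimum.

local minimum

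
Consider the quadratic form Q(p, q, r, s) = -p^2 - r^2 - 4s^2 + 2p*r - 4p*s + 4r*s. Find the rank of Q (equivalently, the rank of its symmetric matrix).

1

The associated matrix is A = [[-1, 0, 1, -2], [0, 0, 0, 0], [1, 0, -1, 2], [-2, 0, 2, -4]].
Congruent diagonalization of A (simultaneous row and column reduction) yields pivots -1, 0, 0, 0.
Counting signs: 1 negative, 3 zero.
The rank is the number of nonzero pivots: 1.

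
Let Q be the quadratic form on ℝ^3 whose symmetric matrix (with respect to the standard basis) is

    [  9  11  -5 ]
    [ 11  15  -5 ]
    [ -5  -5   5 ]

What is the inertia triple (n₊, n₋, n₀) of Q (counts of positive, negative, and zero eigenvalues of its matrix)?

Row-reducing A symmetrically gives the diagonal entries 9, 14/9, 10/7.
Counting signs: 3 positive.

(3, 0, 0)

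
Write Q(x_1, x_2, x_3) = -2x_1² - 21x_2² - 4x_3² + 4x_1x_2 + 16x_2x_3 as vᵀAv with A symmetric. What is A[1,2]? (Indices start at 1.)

2

The coefficient of x_1·x_2 in Q is 4. For a symmetric A this equals A[1,2] + A[2,1] = 2·A[1,2].
So A[1,2] = 4/2 = 2.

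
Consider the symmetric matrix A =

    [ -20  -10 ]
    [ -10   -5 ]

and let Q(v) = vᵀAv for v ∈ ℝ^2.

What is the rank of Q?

1

Row-reducing A symmetrically gives the diagonal entries -20, 0.
So there are 1 negative, 1 zero pivots.
The rank is the number of nonzero pivots: 1.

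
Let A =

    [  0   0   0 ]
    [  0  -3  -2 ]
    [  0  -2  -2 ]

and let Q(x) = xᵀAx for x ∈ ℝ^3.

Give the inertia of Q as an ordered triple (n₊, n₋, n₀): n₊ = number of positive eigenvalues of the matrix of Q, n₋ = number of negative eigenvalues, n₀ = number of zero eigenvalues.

Symmetric row and column elimination reduces A to a congruent diagonal form with pivots 0, -3, -2/3.
That gives 2 negative, 1 zero pivots.

(0, 2, 1)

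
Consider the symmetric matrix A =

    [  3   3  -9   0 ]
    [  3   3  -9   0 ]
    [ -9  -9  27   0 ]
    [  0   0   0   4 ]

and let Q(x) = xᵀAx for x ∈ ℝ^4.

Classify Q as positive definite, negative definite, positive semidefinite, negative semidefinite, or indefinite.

positive semidefinite

Symmetric row and column elimination reduces A to a congruent diagonal form with pivots 3, 0, 0, 4.
So there are 2 positive, 2 zero pivots.
Hence Q is positive semidefinite.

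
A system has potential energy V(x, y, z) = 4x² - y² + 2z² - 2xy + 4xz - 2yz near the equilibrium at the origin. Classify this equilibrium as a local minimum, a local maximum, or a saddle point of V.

saddle point

The Hessian at the origin is H = [[8, -2, 4], [-2, -2, -2], [4, -2, 4]].
Symmetric row and column elimination reduces H to a congruent diagonal form with pivots 8, -5/2, 12/5.
Counting signs: 2 positive, 1 negative.
H is indefinite, so the origin is a saddle point.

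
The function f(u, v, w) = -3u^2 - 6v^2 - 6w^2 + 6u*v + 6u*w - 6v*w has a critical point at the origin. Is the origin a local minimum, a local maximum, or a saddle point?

The Hessian at the origin is H = [[-6, 6, 6], [6, -12, -6], [6, -6, -12]].
An LDLᵀ factorisation of H has diagonal entries -6, -6, -6.
Counting signs: 3 negative.
H is negative definite, so the origin is a strict local maximum.

local maximum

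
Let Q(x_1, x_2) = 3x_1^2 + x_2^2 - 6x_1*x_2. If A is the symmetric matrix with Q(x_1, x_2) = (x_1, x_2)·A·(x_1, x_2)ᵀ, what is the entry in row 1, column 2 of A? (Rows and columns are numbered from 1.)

The coefficient of x_1·x_2 in Q is -6. For a symmetric A this equals A[1,2] + A[2,1] = 2·A[1,2].
So A[1,2] = -6/2 = -3.

-3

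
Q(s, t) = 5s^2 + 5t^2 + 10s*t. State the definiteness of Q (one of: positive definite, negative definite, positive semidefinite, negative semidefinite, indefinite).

Write A = [[5, 5], [5, 5]].
Row-reducing A symmetrically gives the diagonal entries 5, 0.
That gives 1 positive, 1 zero pivots.
Hence Q is positive semidefinite.

positive semidefinite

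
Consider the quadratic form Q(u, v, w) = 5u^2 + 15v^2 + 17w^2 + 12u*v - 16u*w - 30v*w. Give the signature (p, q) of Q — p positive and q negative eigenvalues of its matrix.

(3, 0)

The associated matrix is A = [[5, 6, -8], [6, 15, -15], [-8, -15, 17]].
Row-reducing A symmetrically gives the diagonal entries 5, 39/5, 6/13.
So there are 3 positive pivots.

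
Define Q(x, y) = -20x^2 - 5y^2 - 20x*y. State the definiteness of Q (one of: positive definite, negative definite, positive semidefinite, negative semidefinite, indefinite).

negative semidefinite

The symmetric matrix of Q is [[-20, -10], [-10, -5]].
For the 2×2 matrix [[-20, -10], [-10, -5]]: det = -20·-5 − (-10)² = 0, trace = -25.
det = 0 so one eigenvalue is zero; the form is semidefinite with the sign of the trace.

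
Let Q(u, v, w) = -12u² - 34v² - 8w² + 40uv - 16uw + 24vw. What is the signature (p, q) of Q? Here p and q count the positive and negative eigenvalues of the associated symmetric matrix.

The symmetric matrix is A = [[-12, 20, -8], [20, -34, 12], [-8, 12, -8]].
Applying the same elementary operations to the rows and columns of A produces a congruent diagonal matrix with entries -12, -2/3, 0.
That gives 2 negative, 1 zero pivots.

(0, 2)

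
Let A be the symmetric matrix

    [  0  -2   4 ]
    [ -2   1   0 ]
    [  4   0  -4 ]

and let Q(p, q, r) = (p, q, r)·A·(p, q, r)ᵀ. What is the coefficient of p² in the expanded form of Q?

0

The coefficient of p² is the diagonal entry A[1,1] = 0.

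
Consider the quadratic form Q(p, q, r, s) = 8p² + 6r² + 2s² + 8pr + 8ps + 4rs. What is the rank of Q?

The associated matrix is A = [[8, 0, 4, 4], [0, 0, 0, 0], [4, 0, 6, 2], [4, 0, 2, 2]].
Congruent diagonalization of A (simultaneous row and column reduction) yields pivots 8, 0, 4, 0.
That gives 2 positive, 2 zero pivots.
The rank is the number of nonzero pivots: 2.

2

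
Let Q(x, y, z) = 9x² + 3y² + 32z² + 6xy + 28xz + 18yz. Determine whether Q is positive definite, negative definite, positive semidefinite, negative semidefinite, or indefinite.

The symmetric matrix of Q is A = [[9, 3, 14], [3, 3, 9], [14, 9, 32]].
Leading principal minors: Δ_1 = 9, Δ_2 = 18, Δ_3 = 15.
All leading principal minors are positive, so by Sylvester's criterion Q is positive definite.

positive definite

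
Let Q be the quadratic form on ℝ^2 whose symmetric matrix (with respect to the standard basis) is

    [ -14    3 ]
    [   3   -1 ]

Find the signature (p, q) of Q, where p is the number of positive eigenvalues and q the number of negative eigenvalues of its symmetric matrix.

Congruent diagonalization of A (simultaneous row and column reduction) yields pivots -14, -5/14.
Counting signs: 2 negative.

(0, 2)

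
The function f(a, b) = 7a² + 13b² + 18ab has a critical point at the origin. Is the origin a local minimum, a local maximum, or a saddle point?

local minimum

The Hessian at the origin is H = [[14, 18], [18, 26]].
det H = 14·26 − (18)² = 40 > 0 and H[1,1] = 14 > 0, so H is positive definite.
Therefore the origin is a local minimum.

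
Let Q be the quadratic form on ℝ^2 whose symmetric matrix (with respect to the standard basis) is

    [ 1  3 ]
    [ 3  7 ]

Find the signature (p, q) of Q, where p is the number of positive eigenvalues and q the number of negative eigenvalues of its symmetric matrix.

Congruent diagonalization of A (simultaneous row and column reduction) yields pivots 1, -2.
That gives 1 positive, 1 negative pivots.

(1, 1)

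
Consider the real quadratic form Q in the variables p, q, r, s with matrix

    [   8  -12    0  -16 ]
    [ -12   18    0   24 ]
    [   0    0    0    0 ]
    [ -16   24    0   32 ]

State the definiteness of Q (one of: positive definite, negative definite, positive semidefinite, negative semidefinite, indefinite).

positive semidefinite

Symmetric row and column elimination reduces A to a congruent diagonal form with pivots 8, 0, 0, 0.
So there are 1 positive, 3 zero pivots.
Hence Q is positive semidefinite.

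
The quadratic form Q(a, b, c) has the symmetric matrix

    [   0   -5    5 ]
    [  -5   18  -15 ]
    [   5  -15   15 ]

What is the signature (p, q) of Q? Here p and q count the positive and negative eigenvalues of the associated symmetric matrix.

By Sylvester's law of inertia any congruent diagonalization of A has 2 positive, 1 negative and 0 zero entries.

(2, 1)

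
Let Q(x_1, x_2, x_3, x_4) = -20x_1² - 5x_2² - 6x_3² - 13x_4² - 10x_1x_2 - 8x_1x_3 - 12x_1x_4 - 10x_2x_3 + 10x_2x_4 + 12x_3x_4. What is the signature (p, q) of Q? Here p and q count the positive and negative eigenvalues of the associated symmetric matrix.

(1, 3)

Write A = [[-20, -5, -4, -6], [-5, -5, -5, 5], [-4, -5, -6, 6], [-6, 5, 6, -13]].
Applying the same elementary operations to the rows and columns of A produces a congruent diagonal matrix with entries -20, -15/4, -14/15, 1/7.
Counting signs: 1 positive, 3 negative.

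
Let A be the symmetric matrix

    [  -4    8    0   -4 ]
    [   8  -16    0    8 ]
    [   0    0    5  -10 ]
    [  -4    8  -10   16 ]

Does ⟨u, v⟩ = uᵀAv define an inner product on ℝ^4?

Congruent diagonalization of A (simultaneous row and column reduction) yields pivots -4, 0, 5, 0.
Counting signs: 1 positive, 1 negative, 2 zero.
Hence Q is indefinite.
⟨·,·⟩ is an inner product exactly when A is positive definite.

no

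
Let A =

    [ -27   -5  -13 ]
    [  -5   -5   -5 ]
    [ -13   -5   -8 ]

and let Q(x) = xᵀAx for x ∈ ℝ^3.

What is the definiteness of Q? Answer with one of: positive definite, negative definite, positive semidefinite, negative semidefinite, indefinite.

Row-reducing A symmetrically gives the diagonal entries -27, -110/27, -1/11.
That gives 3 negative pivots.
Hence Q is negative definite.

negative definite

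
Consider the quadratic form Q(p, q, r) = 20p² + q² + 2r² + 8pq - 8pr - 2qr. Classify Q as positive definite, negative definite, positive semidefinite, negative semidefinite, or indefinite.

positive definite

Write A = [[20, 4, -4], [4, 1, -1], [-4, -1, 2]].
Congruent diagonalization of A (simultaneous row and column reduction) yields pivots 20, 1/5, 1.
Counting signs: 3 positive.
Hence Q is positive definite.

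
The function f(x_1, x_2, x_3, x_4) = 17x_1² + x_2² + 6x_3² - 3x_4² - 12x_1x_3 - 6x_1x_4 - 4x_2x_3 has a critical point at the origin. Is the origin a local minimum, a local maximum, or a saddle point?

The Hessian at the origin is H = [[34, 0, -12, -6], [0, 2, -4, 0], [-12, -4, 12, 0], [-6, 0, 0, -6]].
Congruent diagonalization of H (simultaneous row and column reduction) yields pivots 34, 2, -4/17, 12.
So there are 3 positive, 1 negative pivots.
H is indefinite, so the origin is a saddle point.

saddle point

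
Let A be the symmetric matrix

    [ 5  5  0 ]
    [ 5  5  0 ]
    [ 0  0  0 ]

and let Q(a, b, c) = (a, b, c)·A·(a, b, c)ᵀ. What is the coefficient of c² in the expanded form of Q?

0

The coefficient of c² is the diagonal entry A[3,3] = 0.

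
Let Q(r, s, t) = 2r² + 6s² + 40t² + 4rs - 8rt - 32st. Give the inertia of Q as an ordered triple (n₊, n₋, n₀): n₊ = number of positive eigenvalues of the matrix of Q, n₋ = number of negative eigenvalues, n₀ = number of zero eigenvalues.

Write A = [[2, 2, -4], [2, 6, -16], [-4, -16, 40]].
Applying the same elementary operations to the rows and columns of A produces a congruent diagonal matrix with entries 2, 4, -4.
Counting signs: 2 positive, 1 negative.

(2, 1, 0)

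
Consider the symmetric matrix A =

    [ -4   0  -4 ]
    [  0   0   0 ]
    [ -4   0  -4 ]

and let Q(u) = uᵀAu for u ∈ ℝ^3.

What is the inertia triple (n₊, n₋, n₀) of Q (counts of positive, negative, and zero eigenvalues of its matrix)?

Congruent diagonalization of A (simultaneous row and column reduction) yields pivots -4, 0, 0.
Counting signs: 1 negative, 2 zero.

(0, 1, 2)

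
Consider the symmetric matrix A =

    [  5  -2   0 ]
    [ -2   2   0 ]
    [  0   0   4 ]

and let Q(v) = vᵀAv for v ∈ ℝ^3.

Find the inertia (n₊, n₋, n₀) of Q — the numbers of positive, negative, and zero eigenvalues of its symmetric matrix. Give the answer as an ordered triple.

(3, 0, 0)

An LDLᵀ factorisation of A has diagonal entries 5, 6/5, 4.
That gives 3 positive pivots.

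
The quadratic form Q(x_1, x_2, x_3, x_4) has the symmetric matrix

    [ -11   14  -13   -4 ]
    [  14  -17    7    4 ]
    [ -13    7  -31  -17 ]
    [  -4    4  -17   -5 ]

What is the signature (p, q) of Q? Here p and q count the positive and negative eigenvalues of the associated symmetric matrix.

Symmetric row and column elimination reduces A to a congruent diagonal form with pivots -11, 9/11, -127, -10/127.
So there are 1 positive, 3 negative pivots.

(1, 3)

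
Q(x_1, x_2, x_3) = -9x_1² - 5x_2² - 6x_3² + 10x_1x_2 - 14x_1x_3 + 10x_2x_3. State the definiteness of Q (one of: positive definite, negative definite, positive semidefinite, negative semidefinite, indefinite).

The symmetric matrix is A = [[-9, 5, -7], [5, -5, 5], [-7, 5, -6]].
Applying the same elementary operations to the rows and columns of A produces a congruent diagonal matrix with entries -9, -20/9, 0.
That gives 2 negative, 1 zero pivots.
Hence Q is negative semidefinite.

negative semidefinite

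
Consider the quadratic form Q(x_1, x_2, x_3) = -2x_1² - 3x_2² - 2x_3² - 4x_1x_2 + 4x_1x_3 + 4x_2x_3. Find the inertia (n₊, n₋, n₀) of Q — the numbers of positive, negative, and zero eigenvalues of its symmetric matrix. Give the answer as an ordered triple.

Write A = [[-2, -2, 2], [-2, -3, 2], [2, 2, -2]].
Row-reducing A symmetrically gives the diagonal entries -2, -1, 0.
So there are 2 negative, 1 zero pivots.

(0, 2, 1)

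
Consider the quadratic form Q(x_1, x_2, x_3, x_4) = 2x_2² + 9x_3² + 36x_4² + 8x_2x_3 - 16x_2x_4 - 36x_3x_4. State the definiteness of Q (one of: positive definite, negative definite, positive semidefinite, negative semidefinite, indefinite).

The symmetric matrix is A = [[0, 0, 0, 0], [0, 2, 4, -8], [0, 4, 9, -18], [0, -8, -18, 36]].
Row-reducing A symmetrically gives the diagonal entries 0, 2, 1, 0.
So there are 2 positive, 2 zero pivots.
Hence Q is positive semidefinite.

positive semidefinite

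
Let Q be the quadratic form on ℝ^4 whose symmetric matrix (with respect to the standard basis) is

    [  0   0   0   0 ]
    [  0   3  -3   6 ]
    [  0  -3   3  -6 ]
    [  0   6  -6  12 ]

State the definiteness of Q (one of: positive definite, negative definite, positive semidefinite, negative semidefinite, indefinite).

Row-reducing A symmetrically gives the diagonal entries 0, 3, 0, 0.
That gives 1 positive, 3 zero pivots.
Hence Q is positive semidefinite.

positive semidefinite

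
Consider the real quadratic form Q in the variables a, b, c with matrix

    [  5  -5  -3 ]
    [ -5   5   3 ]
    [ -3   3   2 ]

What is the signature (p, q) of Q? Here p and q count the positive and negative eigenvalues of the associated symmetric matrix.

(2, 0)

Row-reducing A symmetrically gives the diagonal entries 5, 0, 1/5.
That gives 2 positive, 1 zero pivots.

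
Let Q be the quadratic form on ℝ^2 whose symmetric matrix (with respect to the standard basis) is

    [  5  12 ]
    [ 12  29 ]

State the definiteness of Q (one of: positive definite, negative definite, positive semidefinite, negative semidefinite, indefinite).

Leading principal minors: Δ_1 = 5, Δ_2 = 1.
All leading principal minors are positive, so by Sylvester's criterion Q is positive definite.

positive definite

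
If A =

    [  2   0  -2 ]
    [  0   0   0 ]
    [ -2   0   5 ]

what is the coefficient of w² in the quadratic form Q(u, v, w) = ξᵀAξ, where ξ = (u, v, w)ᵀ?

5

The coefficient of w² is the diagonal entry A[3,3] = 5.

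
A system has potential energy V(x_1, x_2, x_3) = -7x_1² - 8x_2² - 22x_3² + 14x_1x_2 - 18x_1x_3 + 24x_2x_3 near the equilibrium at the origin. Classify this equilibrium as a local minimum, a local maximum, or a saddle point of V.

The Hessian at the origin is H = [[-14, 14, -18], [14, -16, 24], [-18, 24, -44]].
Congruent diagonalization of H (simultaneous row and column reduction) yields pivots -14, -2, -20/7.
Counting signs: 3 negative.
H is negative definite, so the origin is a strict local maximum.

local maximum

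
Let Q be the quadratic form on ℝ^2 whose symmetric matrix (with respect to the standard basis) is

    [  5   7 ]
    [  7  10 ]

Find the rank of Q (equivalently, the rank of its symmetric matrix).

Row-reducing A symmetrically gives the diagonal entries 5, 1/5.
So there are 2 positive pivots.
The rank is the number of nonzero pivots: 2.

2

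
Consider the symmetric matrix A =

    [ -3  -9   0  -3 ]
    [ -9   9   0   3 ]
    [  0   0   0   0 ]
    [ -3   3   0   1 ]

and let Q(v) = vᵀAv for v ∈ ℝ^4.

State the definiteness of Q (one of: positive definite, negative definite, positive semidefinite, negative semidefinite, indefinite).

Symmetric row and column elimination reduces A to a congruent diagonal form with pivots -3, 36, 0, 0.
So there are 1 positive, 1 negative, 2 zero pivots.
Hence Q is indefinite.

indefinite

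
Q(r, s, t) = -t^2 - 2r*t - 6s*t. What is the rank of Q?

2

The symmetric matrix is A = [[0, 0, -1], [0, 0, -3], [-1, -3, -1]].
Row reduction of A gives 2 nonzero rows, so rank A = 2.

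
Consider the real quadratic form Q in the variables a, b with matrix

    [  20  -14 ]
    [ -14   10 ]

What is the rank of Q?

Row-reducing A symmetrically gives the diagonal entries 20, 1/5.
Counting signs: 2 positive.
The rank is the number of nonzero pivots: 2.

2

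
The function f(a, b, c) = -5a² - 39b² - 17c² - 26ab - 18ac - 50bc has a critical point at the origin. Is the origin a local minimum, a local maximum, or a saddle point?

The Hessian at the origin is H = [[-10, -26, -18], [-26, -78, -50], [-18, -50, -34]].
Symmetric row and column elimination reduces H to a congruent diagonal form with pivots -10, -52/5, -8/13.
Counting signs: 3 negative.
H is negative definite, so the origin is a strict local maximum.

local maximum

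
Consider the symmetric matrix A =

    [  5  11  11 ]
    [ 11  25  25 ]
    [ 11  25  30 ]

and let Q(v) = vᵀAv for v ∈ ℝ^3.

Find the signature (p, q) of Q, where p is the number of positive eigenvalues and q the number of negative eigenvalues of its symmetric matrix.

Applying the same elementary operations to the rows and columns of A produces a congruent diagonal matrix with entries 5, 4/5, 5.
Counting signs: 3 positive.

(3, 0)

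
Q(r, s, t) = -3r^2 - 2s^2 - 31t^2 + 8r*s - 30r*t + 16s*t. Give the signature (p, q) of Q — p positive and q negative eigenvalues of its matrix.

Write A = [[-3, 4, -15], [4, -2, 8], [-15, 8, -31]].
An LDLᵀ factorisation of A has diagonal entries -3, 10/3, 4/5.
So there are 2 positive, 1 negative pivots.

(2, 1)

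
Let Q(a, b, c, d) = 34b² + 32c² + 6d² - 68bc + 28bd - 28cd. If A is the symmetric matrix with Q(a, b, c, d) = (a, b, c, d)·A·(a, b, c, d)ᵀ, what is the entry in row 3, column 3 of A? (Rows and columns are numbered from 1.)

32

The coefficient of c² in Q is 32, and that is exactly A[3,3].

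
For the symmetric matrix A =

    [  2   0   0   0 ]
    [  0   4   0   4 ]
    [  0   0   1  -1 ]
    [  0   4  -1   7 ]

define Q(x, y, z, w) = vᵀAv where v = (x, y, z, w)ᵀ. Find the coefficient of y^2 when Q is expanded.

The coefficient of y^2 is the diagonal entry A[2,2] = 4.

4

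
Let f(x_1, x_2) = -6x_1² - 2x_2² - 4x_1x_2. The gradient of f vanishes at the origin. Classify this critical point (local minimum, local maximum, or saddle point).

The Hessian at the origin is H = [[-12, -4], [-4, -4]].
det H = -12·-4 − (-4)² = 32 > 0 and H[1,1] = -12 < 0, so H is negative definite.
Therefore the origin is a local maximum.

local maximum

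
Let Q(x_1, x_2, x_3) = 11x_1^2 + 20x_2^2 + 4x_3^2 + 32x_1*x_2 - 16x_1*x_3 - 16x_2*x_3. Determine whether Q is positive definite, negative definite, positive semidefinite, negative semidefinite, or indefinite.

indefinite

Write A = [[11, 16, -8], [16, 20, -8], [-8, -8, 4]].
Congruent diagonalization of A (simultaneous row and column reduction) yields pivots 11, -36/11, 20/9.
So there are 2 positive, 1 negative pivots.
Hence Q is indefinite.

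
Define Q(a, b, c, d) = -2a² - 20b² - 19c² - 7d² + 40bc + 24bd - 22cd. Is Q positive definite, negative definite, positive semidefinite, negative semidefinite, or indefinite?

indefinite

The associated matrix is A = [[-2, 0, 0, 0], [0, -20, 20, 12], [0, 20, -19, -11], [0, 12, -11, -7]].
Congruent diagonalization of A (simultaneous row and column reduction) yields pivots -2, -20, 1, -4/5.
That gives 1 positive, 3 negative pivots.
Hence Q is indefinite.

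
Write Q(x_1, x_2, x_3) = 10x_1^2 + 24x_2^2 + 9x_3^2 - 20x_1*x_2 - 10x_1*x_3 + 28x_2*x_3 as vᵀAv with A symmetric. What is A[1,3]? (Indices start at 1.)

The coefficient of x_1·x_3 in Q is -10. For a symmetric A this equals A[1,3] + A[3,1] = 2·A[1,3].
So A[1,3] = -10/2 = -5.

-5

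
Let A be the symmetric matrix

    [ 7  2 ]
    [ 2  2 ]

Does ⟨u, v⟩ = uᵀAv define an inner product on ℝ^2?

For the 2×2 matrix [[7, 2], [2, 2]]: det = 7·2 − (2)² = 10, trace = 9.
det > 0 so both eigenvalues share the sign of the trace; trace = 9 > 0 ⇒ both positive.
⟨·,·⟩ is an inner product exactly when A is positive definite.

yes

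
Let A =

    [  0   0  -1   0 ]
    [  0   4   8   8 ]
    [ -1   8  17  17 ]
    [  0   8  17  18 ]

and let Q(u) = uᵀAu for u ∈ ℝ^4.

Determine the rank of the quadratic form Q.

4

Row reduction of A gives 4 nonzero rows, so rank A = 4.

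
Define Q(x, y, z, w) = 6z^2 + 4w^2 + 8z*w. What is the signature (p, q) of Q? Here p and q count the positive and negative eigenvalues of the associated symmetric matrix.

The symmetric matrix is A = [[0, 0, 0, 0], [0, 0, 0, 0], [0, 0, 6, 4], [0, 0, 4, 4]].
Row-reducing A symmetrically gives the diagonal entries 0, 0, 6, 4/3.
That gives 2 positive, 2 zero pivots.

(2, 0)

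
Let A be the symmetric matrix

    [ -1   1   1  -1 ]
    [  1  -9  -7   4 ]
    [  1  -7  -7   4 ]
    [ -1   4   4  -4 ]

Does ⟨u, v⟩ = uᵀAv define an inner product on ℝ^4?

Symmetric row and column elimination reduces A to a congruent diagonal form with pivots -1, -8, -3/2, -3/2.
So there are 4 negative pivots.
Hence Q is negative definite.
⟨·,·⟩ is an inner product exactly when A is positive definite.

no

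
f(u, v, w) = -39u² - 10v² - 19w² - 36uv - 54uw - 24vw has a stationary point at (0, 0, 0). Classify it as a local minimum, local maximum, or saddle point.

local maximum

The Hessian at the origin is H = [[-78, -36, -54], [-36, -20, -24], [-54, -24, -38]].
Applying the same elementary operations to the rows and columns of H produces a congruent diagonal matrix with entries -78, -44/13, -4/11.
Counting signs: 3 negative.
H is negative definite, so the origin is a strict local maximum.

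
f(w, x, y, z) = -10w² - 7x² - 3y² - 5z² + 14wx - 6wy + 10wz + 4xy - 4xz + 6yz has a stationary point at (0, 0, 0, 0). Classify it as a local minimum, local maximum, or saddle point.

The Hessian at the origin is H = [[-20, 14, -6, 10], [14, -14, 4, -4], [-6, 4, -6, 6], [10, -4, 6, -10]].
An LDLᵀ factorisation of H has diagonal entries -20, -21/5, -88/21, -10/11.
So there are 4 negative pivots.
H is negative definite, so the origin is a strict local maximum.

local maximum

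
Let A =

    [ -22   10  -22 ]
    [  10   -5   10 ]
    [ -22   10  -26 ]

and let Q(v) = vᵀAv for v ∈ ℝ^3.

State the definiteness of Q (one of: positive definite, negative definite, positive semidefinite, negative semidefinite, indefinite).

negative definite

An LDLᵀ factorisation of A has diagonal entries -22, -5/11, -4.
That gives 3 negative pivots.
Hence Q is negative definite.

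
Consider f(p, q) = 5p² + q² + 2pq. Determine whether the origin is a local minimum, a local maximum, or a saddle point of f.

local minimum

The Hessian at the origin is H = [[10, 2], [2, 2]].
det H = 10·2 − (2)² = 16 > 0 and H[1,1] = 10 > 0, so H is positive definite.
Therefore the origin is a local minimum.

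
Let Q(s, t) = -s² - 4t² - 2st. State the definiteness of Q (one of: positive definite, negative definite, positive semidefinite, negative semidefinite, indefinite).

The associated matrix is A = [[-1, -1], [-1, -4]].
Applying the same elementary operations to the rows and columns of A produces a congruent diagonal matrix with entries -1, -3.
So there are 2 negative pivots.
Hence Q is negative definite.

negative definite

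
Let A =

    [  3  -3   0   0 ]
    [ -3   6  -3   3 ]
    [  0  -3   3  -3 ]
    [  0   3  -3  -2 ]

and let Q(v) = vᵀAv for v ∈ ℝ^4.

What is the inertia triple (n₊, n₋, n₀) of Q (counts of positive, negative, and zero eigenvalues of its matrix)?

(2, 1, 1)

Row-reducing A symmetrically gives the diagonal entries 3, 3, 0, -5.
So there are 2 positive, 1 negative, 1 zero pivots.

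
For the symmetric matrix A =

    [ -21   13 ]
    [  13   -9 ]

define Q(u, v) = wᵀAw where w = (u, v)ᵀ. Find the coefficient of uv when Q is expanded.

The coefficient of uv is A[1,2] + A[2,1] = 2·13 = 26.

26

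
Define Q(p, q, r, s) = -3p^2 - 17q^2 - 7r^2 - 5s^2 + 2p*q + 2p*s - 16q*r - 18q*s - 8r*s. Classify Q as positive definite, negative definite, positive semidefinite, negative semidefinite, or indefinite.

negative definite

The symmetric matrix of Q is A = [[-3, 1, 0, 1], [1, -17, -8, -9], [0, -8, -7, -4], [1, -9, -4, -5]].
Leading principal minors: Δ_1 = -3, Δ_2 = 50, Δ_3 = -158, Δ_4 = 24.
The signs alternate starting with Δ_1 < 0, so by Sylvester's criterion Q is negative definite.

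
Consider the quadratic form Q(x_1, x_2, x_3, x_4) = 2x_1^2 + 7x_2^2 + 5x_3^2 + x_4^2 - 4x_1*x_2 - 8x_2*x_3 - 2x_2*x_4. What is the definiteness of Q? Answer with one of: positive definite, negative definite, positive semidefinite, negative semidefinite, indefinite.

positive definite

Write A = [[2, -2, 0, 0], [-2, 7, -4, -1], [0, -4, 5, 0], [0, -1, 0, 1]].
Congruent diagonalization of A (simultaneous row and column reduction) yields pivots 2, 5, 9/5, 4/9.
Counting signs: 4 positive.
Hence Q is positive definite.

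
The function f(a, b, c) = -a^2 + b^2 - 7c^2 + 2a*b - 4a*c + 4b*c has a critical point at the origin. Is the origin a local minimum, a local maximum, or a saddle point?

The Hessian at the origin is H = [[-2, 2, -4], [2, 2, 4], [-4, 4, -14]].
Row-reducing H symmetrically gives the diagonal entries -2, 4, -6.
Counting signs: 1 positive, 2 negative.
H is indefinite, so the origin is a saddle point.

saddle point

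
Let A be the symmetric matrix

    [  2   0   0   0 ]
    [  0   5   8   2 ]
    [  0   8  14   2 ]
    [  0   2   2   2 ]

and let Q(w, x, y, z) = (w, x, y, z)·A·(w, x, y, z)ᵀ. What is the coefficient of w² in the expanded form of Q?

2

The coefficient of w² is the diagonal entry A[1,1] = 2.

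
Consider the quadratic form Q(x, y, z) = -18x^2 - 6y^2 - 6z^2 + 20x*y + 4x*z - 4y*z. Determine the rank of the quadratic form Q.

The symmetric matrix is A = [[-18, 10, 2], [10, -6, -2], [2, -2, -6]].
Row-reducing A symmetrically gives the diagonal entries -18, -4/9, -4.
Counting signs: 3 negative.
The rank is the number of nonzero pivots: 3.

3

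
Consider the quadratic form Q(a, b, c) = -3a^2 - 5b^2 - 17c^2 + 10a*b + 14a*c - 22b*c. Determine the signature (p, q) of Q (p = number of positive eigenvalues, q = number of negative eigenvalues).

(1, 2)

The symmetric matrix is A = [[-3, 5, 7], [5, -5, -11], [7, -11, -17]].
Congruent diagonalization of A (simultaneous row and column reduction) yields pivots -3, 10/3, -4/5.
So there are 1 positive, 2 negative pivots.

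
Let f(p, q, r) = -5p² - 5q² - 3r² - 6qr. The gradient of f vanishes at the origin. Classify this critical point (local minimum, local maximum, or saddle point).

The Hessian at the origin is H = [[-10, 0, 0], [0, -10, -6], [0, -6, -6]].
Applying the same elementary operations to the rows and columns of H produces a congruent diagonal matrix with entries -10, -10, -12/5.
That gives 3 negative pivots.
H is negative definite, so the origin is a strict local maximum.

local maximum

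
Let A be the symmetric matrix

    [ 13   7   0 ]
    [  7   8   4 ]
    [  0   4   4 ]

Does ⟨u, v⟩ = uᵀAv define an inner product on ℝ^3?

yes

Leading principal minors: Δ_1 = 13, Δ_2 = 55, Δ_3 = 12.
All leading principal minors are positive, so by Sylvester's criterion Q is positive definite.
⟨·,·⟩ is an inner product exactly when A is positive definite.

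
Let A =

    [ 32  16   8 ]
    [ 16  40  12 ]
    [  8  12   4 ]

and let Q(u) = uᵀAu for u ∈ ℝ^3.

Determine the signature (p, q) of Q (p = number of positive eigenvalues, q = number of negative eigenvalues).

(2, 0)

Applying the same elementary operations to the rows and columns of A produces a congruent diagonal matrix with entries 32, 32, 0.
Counting signs: 2 positive, 1 zero.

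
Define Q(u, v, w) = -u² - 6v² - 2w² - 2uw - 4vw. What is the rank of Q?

3

Write A = [[-1, 0, -1], [0, -6, -2], [-1, -2, -2]].
An LDLᵀ factorisation of A has diagonal entries -1, -6, -1/3.
That gives 3 negative pivots.
The rank is the number of nonzero pivots: 3.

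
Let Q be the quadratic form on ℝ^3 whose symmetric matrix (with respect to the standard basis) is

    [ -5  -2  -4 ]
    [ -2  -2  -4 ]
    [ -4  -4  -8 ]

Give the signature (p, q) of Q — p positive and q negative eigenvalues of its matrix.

(0, 2)

Congruent diagonalization of A (simultaneous row and column reduction) yields pivots -5, -6/5, 0.
Counting signs: 2 negative, 1 zero.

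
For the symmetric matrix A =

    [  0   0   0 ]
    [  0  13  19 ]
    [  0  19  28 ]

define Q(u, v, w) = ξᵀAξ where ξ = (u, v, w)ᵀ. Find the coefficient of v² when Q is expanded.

The coefficient of v² is the diagonal entry A[2,2] = 13.

13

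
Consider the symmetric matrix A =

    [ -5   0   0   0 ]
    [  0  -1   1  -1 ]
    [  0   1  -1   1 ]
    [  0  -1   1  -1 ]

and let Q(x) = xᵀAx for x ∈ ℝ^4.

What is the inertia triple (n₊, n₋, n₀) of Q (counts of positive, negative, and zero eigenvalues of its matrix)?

Row-reducing A symmetrically gives the diagonal entries -5, -1, 0, 0.
That gives 2 negative, 2 zero pivots.

(0, 2, 2)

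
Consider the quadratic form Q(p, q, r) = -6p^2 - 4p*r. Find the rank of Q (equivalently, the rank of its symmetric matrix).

2

The associated matrix is A = [[-6, 0, -2], [0, 0, 0], [-2, 0, 0]].
Congruent diagonalization of A (simultaneous row and column reduction) yields pivots -6, 0, 2/3.
That gives 1 positive, 1 negative, 1 zero pivots.
The rank is the number of nonzero pivots: 2.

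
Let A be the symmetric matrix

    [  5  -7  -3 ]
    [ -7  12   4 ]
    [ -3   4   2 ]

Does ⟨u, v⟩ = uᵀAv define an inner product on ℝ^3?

yes

Leading principal minors: Δ_1 = 5, Δ_2 = 11, Δ_3 = 2.
All leading principal minors are positive, so by Sylvester's criterion Q is positive definite.
⟨·,·⟩ is an inner product exactly when A is positive definite.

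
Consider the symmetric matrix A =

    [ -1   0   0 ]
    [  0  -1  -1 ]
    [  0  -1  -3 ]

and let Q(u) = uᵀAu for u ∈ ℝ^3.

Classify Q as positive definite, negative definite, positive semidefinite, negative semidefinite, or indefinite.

negative definite

Symmetric row and column elimination reduces A to a congruent diagonal form with pivots -1, -1, -2.
That gives 3 negative pivots.
Hence Q is negative definite.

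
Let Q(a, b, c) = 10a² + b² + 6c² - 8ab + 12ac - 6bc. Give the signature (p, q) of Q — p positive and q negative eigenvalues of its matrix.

Write A = [[10, -4, 6], [-4, 1, -3], [6, -3, 6]].
Congruent diagonalization of A (simultaneous row and column reduction) yields pivots 10, -3/5, 3.
So there are 2 positive, 1 negative pivots.

(2, 1)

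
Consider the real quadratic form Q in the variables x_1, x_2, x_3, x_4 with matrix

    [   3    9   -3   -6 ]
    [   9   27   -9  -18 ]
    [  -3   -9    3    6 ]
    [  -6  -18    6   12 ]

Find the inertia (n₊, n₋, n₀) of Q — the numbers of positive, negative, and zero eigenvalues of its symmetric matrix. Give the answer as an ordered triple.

Applying the same elementary operations to the rows and columns of A produces a congruent diagonal matrix with entries 3, 0, 0, 0.
That gives 1 positive, 3 zero pivots.

(1, 0, 3)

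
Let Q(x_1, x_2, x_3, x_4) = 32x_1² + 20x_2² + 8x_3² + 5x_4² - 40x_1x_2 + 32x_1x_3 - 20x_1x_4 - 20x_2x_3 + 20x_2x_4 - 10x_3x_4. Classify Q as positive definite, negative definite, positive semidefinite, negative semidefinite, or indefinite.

Write A = [[32, -20, 16, -10], [-20, 20, -10, 10], [16, -10, 8, -5], [-10, 10, -5, 5]].
Applying the same elementary operations to the rows and columns of A produces a congruent diagonal matrix with entries 32, 15/2, 0, 0.
Counting signs: 2 positive, 2 zero.
Hence Q is positive semidefinite.

positive semidefinite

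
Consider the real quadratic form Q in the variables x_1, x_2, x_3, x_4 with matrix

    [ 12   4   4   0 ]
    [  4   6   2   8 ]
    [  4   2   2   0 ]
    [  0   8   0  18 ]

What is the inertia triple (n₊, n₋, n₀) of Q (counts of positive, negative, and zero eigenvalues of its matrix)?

(4, 0, 0)

Applying the same elementary operations to the rows and columns of A produces a congruent diagonal matrix with entries 12, 14/3, 4/7, 2.
So there are 4 positive pivots.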